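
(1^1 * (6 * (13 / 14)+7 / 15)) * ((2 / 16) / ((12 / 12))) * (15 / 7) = 317 / 196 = 1.62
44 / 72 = 11 / 18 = 0.61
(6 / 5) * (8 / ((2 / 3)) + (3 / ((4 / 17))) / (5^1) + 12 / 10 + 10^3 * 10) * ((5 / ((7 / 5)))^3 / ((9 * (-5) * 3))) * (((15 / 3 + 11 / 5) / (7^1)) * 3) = -30047250 / 2401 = -12514.47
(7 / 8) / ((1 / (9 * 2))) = 63 / 4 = 15.75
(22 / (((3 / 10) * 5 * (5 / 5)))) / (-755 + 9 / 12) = -176 / 9051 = -0.02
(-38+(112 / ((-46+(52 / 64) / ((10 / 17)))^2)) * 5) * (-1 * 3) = 5767038594 / 50965321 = 113.16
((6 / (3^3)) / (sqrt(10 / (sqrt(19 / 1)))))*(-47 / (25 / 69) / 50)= -1081*sqrt(10)*19^(1 / 4) / 18750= -0.38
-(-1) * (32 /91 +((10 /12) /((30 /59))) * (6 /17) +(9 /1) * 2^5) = 2681849 /9282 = 288.93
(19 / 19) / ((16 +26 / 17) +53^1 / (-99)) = 1683 / 28601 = 0.06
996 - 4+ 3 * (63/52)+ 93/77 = 3991357/4004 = 996.84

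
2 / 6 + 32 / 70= 83 / 105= 0.79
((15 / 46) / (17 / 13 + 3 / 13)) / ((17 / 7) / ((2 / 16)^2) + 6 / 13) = 3549 / 2610224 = 0.00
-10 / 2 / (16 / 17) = -85 / 16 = -5.31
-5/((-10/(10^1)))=5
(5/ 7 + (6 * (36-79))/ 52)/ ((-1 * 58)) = 773/ 10556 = 0.07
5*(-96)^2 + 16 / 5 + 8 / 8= 230421 / 5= 46084.20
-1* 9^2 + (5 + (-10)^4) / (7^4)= -184476 / 2401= -76.83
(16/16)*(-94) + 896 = 802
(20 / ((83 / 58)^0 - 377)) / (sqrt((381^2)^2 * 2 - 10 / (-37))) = -5 * sqrt(49908614353) / 4311025174924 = -0.00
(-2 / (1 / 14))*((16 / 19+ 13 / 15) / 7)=-1948 / 285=-6.84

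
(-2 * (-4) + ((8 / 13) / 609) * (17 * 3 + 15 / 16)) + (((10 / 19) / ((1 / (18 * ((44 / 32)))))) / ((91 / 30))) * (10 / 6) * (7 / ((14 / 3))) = 942072 / 50141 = 18.79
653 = 653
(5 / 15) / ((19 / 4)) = 4 / 57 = 0.07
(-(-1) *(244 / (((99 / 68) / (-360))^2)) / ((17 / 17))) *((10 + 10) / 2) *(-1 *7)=-126364672000 / 121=-1044336132.23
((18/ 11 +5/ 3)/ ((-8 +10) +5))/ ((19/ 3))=109/ 1463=0.07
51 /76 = 0.67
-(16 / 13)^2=-256 / 169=-1.51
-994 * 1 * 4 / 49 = -568 / 7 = -81.14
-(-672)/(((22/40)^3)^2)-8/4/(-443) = 19052547543122/784801523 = 24276.90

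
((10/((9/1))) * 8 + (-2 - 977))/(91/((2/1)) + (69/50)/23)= -218275/10251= -21.29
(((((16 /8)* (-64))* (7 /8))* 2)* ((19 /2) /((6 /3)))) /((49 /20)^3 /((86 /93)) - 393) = 732032000 /259442643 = 2.82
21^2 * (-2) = -882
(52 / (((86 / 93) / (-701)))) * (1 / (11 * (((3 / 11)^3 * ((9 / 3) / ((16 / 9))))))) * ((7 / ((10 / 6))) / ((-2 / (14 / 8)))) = 6699841148 / 17415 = 384716.69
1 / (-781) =-1 / 781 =-0.00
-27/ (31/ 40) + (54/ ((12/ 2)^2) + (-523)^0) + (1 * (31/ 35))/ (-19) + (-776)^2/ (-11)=-24842404197/ 453530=-54775.66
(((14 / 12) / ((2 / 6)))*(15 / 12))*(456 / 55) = 399 / 11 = 36.27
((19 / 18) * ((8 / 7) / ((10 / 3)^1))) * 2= 76 / 105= 0.72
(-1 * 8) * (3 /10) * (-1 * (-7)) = -84 /5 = -16.80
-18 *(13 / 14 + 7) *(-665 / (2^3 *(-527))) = -94905 / 4216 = -22.51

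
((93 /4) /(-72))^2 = 0.10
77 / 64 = 1.20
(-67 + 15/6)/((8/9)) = -1161/16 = -72.56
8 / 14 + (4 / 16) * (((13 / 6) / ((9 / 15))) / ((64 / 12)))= 1991 / 2688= 0.74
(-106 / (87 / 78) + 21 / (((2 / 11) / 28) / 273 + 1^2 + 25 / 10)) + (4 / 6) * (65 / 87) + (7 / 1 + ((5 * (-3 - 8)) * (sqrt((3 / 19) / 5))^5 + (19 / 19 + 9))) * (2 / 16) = -6637371181 / 76811256 - 99 * sqrt(285) / 1371800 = -86.41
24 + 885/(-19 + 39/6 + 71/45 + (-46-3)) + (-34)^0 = 55175/5393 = 10.23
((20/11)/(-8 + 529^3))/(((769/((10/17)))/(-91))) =-0.00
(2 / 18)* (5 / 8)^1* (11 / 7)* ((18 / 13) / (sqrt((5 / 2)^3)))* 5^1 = 11* sqrt(10) / 182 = 0.19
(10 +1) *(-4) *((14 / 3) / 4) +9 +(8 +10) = -73 / 3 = -24.33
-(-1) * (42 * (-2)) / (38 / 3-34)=63 / 16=3.94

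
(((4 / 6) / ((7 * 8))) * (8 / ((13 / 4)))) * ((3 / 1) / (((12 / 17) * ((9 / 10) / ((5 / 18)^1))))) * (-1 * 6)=-1700 / 7371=-0.23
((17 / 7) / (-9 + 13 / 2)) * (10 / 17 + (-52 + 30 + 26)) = -156 / 35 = -4.46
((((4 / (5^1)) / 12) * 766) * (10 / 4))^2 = 146689 / 9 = 16298.78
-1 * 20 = -20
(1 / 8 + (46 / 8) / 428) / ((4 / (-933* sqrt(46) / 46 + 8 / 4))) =237 / 3424 - 221121* sqrt(46) / 315008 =-4.69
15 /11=1.36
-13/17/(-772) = 13/13124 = 0.00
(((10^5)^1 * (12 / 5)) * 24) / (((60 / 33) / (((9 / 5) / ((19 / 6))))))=34214400 / 19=1800757.89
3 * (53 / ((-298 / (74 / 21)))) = -1961 / 1043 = -1.88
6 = 6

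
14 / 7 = 2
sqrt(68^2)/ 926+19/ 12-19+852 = 4637353/ 5556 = 834.66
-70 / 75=-14 / 15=-0.93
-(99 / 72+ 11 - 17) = 37 / 8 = 4.62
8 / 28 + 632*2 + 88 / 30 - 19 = 131063 / 105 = 1248.22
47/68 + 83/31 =7101/2108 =3.37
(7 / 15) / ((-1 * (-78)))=7 / 1170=0.01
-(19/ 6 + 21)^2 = -21025/ 36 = -584.03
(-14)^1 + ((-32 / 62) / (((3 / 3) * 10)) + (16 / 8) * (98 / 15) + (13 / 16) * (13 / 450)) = -214601 / 223200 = -0.96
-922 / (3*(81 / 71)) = -65462 / 243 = -269.39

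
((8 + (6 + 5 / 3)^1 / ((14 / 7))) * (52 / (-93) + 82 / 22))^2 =52951072321 / 37675044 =1405.47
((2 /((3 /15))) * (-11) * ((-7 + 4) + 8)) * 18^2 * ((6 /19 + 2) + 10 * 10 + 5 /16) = -694957725 /38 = -18288361.18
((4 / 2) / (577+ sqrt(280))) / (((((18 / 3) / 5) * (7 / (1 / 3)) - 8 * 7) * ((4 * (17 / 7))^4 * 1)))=-989555 / 78237426795264+ 1715 * sqrt(70) / 39118713397632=-0.00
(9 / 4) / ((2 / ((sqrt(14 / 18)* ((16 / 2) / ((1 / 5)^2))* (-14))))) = -2778.04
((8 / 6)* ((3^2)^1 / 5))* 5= 12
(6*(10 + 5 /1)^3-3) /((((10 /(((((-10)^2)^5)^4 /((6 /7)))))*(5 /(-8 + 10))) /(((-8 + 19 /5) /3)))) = -13228040000000000000000000000000000000000000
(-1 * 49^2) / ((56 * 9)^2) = -49 / 5184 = -0.01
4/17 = 0.24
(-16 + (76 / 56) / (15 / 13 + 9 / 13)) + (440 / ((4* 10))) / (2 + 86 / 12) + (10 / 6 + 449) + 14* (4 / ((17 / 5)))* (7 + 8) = 6508449 / 9520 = 683.66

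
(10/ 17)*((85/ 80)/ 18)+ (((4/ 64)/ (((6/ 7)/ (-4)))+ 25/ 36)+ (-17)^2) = 4631/ 16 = 289.44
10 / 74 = 5 / 37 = 0.14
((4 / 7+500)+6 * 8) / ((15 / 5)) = 1280 / 7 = 182.86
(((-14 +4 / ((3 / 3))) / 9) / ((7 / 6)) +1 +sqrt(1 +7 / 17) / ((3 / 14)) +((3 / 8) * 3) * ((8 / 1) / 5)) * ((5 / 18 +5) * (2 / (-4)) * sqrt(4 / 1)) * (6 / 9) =-2660 * sqrt(102) / 1377 - 3686 / 567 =-26.01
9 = 9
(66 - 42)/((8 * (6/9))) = 9/2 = 4.50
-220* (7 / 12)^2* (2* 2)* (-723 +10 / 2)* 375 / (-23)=-241876250 / 69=-3505452.90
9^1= 9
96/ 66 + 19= 225/ 11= 20.45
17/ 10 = 1.70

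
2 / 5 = 0.40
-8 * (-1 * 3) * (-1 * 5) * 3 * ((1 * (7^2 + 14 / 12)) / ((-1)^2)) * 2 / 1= -36120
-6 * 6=-36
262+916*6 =5758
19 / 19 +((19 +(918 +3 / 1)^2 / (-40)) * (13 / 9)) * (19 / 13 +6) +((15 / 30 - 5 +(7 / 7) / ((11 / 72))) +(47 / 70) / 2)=-6329741863 / 27720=-228345.67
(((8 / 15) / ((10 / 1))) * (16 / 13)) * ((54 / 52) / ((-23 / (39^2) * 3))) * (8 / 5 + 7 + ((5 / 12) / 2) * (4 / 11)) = -412272 / 31625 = -13.04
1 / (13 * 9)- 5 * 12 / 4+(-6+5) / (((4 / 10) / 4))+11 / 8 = -22105 / 936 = -23.62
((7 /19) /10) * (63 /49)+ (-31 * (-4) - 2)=23189 /190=122.05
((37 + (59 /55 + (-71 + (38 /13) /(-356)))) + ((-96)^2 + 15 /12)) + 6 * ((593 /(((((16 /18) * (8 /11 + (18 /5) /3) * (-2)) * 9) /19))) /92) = 45477670768243 /4964548160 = 9160.49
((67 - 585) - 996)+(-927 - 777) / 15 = -8138 / 5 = -1627.60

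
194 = 194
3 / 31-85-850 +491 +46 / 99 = -1360913 / 3069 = -443.44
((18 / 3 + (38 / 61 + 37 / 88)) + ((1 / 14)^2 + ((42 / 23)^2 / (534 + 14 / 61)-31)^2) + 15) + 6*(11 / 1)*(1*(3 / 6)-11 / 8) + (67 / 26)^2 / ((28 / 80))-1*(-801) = 1440684067488310213805029 / 825661565143247784952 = 1744.88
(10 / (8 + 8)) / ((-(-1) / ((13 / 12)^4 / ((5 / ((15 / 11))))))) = 142805 / 608256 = 0.23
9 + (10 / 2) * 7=44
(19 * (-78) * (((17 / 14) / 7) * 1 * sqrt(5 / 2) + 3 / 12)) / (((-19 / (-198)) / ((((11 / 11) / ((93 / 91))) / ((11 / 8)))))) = -206856 * sqrt(10) / 217 - 85176 / 31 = -5762.07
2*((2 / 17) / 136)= 1 / 578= 0.00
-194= -194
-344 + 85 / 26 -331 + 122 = -14293 / 26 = -549.73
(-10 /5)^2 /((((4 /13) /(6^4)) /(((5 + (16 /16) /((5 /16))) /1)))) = 690768 /5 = 138153.60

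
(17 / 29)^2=289 / 841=0.34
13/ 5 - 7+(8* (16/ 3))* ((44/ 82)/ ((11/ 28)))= 33134/ 615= 53.88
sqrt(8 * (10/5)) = 4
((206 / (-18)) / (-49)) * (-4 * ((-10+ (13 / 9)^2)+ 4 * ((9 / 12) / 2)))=214034 / 35721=5.99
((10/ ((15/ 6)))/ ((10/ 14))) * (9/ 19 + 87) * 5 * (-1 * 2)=-93072/ 19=-4898.53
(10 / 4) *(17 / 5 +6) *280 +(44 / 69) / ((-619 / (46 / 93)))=1136372492 / 172701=6580.00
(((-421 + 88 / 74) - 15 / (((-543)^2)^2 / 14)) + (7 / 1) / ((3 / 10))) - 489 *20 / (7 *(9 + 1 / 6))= -45316697649905051 / 82560157516683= -548.89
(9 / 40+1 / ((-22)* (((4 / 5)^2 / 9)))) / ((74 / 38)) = -13851 / 65120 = -0.21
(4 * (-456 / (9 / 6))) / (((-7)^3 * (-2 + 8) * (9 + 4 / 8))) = 64 / 1029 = 0.06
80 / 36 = 20 / 9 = 2.22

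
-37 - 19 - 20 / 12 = -173 / 3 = -57.67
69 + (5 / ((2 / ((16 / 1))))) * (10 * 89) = 35669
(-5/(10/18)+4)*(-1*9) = 45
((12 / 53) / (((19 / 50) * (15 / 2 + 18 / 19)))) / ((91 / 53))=400 / 9737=0.04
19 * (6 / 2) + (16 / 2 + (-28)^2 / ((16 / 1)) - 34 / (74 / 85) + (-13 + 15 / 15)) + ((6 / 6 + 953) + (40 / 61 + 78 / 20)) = 23055293 / 22570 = 1021.50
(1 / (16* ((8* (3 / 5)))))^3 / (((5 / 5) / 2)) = 125 / 28311552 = 0.00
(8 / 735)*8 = 64 / 735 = 0.09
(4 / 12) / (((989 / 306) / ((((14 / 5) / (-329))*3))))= -612 / 232415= -0.00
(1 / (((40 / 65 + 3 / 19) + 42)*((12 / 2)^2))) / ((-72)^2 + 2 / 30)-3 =-3.00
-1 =-1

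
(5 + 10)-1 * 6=9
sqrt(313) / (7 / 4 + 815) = 4 * sqrt(313) / 3267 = 0.02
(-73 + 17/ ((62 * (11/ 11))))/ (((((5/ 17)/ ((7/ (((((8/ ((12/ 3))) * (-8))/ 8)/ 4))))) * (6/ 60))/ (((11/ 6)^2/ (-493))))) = -424347/ 1798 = -236.01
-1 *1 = -1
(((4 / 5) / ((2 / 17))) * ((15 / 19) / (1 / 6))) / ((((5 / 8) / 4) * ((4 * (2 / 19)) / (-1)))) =-2448 / 5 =-489.60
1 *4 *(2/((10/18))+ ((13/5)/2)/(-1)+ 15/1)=346/5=69.20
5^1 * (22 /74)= 55 /37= 1.49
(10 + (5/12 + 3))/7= 1.92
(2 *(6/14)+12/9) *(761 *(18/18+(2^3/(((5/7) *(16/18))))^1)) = 2380408/105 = 22670.55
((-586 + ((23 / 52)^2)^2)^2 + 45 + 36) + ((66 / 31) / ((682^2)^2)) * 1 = 699607112469736019388308832237 / 2037104338566808620302336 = 343432.14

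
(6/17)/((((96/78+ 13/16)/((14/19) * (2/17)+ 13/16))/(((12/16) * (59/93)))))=10692747/144687850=0.07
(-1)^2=1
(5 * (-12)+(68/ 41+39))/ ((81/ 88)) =-21.01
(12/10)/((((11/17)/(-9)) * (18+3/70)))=-4284/4631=-0.93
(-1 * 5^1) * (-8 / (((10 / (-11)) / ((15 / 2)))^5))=-195676965 / 128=-1528726.29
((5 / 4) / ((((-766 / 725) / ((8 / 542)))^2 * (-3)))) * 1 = -2628125 / 32318960547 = -0.00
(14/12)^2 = 49/36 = 1.36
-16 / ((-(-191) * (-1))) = 16 / 191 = 0.08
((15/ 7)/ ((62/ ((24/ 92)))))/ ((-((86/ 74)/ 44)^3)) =-194167131840/ 396819437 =-489.31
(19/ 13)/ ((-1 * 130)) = -19/ 1690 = -0.01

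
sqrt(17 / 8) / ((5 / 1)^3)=sqrt(34) / 500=0.01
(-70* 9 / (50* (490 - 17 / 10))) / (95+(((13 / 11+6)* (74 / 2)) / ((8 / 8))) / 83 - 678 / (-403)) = -7726719 / 29909341834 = -0.00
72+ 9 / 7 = 513 / 7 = 73.29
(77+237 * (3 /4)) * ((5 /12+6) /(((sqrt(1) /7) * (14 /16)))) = 78463 /6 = 13077.17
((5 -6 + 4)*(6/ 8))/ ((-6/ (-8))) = 3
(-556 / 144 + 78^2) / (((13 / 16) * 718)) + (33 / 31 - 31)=-25407914 / 1302093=-19.51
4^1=4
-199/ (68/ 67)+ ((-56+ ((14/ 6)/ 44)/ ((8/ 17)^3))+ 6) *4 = -113180345/ 287232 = -394.04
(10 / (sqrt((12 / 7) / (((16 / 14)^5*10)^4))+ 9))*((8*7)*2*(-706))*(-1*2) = 13674571381840890612940800000 / 77822190162066985506857 - 3426138804829705732096000*sqrt(21) / 233466570486200956520571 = 175648.33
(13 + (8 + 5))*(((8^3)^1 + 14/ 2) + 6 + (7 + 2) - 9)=13650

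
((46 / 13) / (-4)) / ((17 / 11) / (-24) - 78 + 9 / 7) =924 / 80197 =0.01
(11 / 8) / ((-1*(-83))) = 11 / 664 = 0.02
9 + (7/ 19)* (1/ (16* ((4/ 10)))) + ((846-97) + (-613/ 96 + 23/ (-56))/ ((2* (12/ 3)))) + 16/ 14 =77460995/ 102144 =758.35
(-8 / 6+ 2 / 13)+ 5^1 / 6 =-9 / 26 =-0.35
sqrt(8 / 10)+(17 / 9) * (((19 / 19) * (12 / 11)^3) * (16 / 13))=2 * sqrt(5) / 5+52224 / 17303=3.91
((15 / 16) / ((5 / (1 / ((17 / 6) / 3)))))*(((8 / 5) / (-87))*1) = -9 / 2465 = -0.00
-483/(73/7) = -3381/73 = -46.32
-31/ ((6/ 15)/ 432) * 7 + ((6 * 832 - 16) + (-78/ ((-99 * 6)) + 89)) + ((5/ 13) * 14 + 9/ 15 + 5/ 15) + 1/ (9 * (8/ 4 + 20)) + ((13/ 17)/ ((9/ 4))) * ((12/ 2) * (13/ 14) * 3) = -117051195419/ 510510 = -229282.87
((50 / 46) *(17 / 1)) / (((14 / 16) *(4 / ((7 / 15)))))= 170 / 69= 2.46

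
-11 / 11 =-1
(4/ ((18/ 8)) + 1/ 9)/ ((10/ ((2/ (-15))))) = -17/ 675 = -0.03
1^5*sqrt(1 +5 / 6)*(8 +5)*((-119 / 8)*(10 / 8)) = -7735*sqrt(66) / 192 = -327.29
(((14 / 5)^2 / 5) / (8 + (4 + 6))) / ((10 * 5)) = 49 / 28125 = 0.00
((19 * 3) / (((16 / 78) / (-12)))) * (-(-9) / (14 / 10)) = -300105 / 14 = -21436.07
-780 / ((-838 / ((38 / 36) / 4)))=1235 / 5028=0.25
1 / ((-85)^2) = 1 / 7225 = 0.00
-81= -81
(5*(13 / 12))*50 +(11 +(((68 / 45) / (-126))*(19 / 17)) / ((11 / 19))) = 17576501 / 62370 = 281.81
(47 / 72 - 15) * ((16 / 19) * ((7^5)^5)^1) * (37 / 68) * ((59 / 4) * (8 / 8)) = -3024162039018407745950916473 / 23256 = -130037927374372538095584.60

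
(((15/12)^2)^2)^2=390625/65536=5.96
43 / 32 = 1.34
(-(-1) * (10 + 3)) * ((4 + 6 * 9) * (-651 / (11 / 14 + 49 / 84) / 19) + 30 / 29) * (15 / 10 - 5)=4182038679 / 63365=65999.19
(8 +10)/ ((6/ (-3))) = -9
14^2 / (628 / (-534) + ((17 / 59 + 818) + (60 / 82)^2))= 5190235428 / 21651954227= 0.24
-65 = -65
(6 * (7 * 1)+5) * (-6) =-282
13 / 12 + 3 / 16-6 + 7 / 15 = -341 / 80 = -4.26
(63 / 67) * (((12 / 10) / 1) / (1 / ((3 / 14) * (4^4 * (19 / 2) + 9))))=197721 / 335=590.21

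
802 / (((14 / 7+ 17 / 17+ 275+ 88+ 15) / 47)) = 37694 / 381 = 98.93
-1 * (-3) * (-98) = -294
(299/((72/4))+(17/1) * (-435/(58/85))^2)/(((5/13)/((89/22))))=287770455011/3960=72669306.82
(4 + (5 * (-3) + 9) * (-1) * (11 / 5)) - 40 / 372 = 7948 / 465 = 17.09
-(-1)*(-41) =-41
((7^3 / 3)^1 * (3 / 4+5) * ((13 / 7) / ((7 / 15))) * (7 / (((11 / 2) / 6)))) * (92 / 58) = 10109190 / 319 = 31690.25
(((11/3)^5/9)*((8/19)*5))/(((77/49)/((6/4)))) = 2049740/13851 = 147.98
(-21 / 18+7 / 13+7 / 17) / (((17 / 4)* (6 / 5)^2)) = -7175 / 202878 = -0.04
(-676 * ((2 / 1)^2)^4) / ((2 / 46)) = -3980288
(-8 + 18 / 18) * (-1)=7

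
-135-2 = -137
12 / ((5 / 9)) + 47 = 343 / 5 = 68.60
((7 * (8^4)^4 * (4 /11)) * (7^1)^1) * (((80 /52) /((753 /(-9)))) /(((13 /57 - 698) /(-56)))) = -10565985157766468075520 /1427572289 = -7401366108869.93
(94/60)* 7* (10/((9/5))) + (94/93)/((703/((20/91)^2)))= 296869923685/4872631491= 60.93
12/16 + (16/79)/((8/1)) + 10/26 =4765/4108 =1.16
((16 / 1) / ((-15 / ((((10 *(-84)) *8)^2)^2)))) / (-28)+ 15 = 77686898688015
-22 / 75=-0.29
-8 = -8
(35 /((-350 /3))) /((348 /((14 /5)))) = -7 /2900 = -0.00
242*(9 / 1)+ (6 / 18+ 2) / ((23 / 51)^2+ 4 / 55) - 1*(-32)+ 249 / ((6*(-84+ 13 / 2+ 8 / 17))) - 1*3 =229127949383 / 103447881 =2214.91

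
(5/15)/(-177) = -1/531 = -0.00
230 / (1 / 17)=3910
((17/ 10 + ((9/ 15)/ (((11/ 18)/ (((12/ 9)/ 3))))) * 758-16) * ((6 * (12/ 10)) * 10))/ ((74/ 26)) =16291548/ 2035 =8005.67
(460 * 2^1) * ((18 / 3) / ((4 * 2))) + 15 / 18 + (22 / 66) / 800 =552667 / 800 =690.83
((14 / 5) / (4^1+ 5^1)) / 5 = 14 / 225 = 0.06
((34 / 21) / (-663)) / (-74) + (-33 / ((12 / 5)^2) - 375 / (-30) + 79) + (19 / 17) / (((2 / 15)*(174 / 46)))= 21031512109 / 239030064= 87.99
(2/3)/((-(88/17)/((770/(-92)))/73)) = 43435/552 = 78.69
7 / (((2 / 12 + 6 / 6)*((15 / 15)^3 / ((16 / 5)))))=96 / 5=19.20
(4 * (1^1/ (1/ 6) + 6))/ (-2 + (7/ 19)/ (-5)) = -23.15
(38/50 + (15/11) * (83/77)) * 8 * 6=2266464/21175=107.03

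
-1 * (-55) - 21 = 34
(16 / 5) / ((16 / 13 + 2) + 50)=52 / 865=0.06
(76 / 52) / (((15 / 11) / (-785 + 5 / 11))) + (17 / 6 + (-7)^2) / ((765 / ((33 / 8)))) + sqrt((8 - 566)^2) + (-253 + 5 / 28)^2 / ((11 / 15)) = 3725628415141 / 42882840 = 86879.24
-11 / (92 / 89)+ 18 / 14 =-9.36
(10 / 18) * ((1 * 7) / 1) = 35 / 9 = 3.89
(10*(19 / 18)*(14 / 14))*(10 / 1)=950 / 9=105.56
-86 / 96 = -43 / 48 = -0.90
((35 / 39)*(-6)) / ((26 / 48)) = -1680 / 169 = -9.94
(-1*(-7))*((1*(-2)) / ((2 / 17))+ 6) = -77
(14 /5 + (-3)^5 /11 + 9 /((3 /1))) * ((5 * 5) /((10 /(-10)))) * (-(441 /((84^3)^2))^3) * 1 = -5 /6205775438583028531593216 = -0.00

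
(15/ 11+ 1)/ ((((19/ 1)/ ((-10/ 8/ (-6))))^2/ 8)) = 325/ 142956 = 0.00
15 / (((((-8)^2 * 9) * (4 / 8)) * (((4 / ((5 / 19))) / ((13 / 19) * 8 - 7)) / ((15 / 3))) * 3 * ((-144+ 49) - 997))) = 3625 / 454132224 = 0.00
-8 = -8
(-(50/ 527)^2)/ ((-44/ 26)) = 16250/ 3055019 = 0.01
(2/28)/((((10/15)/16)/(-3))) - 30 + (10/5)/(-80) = -9847/280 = -35.17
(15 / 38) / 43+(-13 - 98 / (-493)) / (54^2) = 5625823 / 1174509396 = 0.00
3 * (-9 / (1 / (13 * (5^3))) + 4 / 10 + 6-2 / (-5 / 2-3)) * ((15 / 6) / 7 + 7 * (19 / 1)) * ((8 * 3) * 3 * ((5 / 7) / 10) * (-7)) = 81057974454 / 385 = 210540193.39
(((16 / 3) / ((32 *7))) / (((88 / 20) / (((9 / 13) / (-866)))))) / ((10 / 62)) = -93 / 3467464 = -0.00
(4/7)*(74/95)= 296/665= 0.45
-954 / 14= -477 / 7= -68.14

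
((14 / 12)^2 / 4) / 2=49 / 288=0.17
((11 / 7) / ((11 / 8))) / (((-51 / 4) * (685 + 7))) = -8 / 61761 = -0.00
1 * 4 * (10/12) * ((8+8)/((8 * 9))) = 20/27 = 0.74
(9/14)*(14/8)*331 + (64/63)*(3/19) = 1189133/3192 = 372.54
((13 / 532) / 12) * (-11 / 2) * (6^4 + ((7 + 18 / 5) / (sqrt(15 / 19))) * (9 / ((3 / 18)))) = -3861 / 266- 22737 * sqrt(285) / 53200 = -21.73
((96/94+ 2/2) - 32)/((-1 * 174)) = 1409/8178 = 0.17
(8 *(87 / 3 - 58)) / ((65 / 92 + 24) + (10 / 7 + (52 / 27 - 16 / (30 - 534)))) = -4034016 / 488477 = -8.26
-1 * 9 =-9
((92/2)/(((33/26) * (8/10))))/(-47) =-0.96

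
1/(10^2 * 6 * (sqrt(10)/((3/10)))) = sqrt(10)/20000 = 0.00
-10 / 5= -2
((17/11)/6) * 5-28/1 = -1763/66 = -26.71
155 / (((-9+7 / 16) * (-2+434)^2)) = -155 / 1597968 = -0.00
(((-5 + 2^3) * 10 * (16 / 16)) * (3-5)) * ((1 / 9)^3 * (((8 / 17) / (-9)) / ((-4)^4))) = 5 / 297432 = 0.00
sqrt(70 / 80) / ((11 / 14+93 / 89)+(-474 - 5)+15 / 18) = -1869 * sqrt(14) / 3561088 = -0.00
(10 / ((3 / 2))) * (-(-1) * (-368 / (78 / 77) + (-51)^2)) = 1745420 / 117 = 14918.12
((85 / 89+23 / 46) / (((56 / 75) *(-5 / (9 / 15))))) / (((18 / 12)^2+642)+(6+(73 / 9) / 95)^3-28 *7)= -208133782875 / 599531871981548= -0.00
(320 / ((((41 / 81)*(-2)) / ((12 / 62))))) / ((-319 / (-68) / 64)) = -338411520 / 405449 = -834.66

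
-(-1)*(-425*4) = -1700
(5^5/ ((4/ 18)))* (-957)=-26915625/ 2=-13457812.50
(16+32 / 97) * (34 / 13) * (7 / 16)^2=82467 / 10088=8.17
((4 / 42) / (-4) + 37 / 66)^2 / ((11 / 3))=15376 / 195657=0.08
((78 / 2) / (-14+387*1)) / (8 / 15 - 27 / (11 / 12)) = -6435 / 1779956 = -0.00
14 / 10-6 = -23 / 5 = -4.60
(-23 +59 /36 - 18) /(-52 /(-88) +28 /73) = -1137851 /28170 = -40.39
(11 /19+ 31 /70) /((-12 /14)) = -453 /380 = -1.19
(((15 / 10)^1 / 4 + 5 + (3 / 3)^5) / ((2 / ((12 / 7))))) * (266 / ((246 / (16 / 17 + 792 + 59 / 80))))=61525971 / 13120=4689.48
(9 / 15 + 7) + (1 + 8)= 16.60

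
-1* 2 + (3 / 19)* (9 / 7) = -1.80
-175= -175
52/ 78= 2/ 3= 0.67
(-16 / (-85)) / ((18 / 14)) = 0.15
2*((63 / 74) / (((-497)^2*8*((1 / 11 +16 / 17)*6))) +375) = 3023813604561 / 4031751472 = 750.00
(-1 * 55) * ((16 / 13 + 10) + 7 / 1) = -13035 / 13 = -1002.69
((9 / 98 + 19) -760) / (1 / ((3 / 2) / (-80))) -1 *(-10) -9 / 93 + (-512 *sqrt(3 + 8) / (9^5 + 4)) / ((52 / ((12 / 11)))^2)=11566397 / 486080 -4608 *sqrt(11) / 1207574797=23.80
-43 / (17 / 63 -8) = 2709 / 487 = 5.56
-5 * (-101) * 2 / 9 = 1010 / 9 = 112.22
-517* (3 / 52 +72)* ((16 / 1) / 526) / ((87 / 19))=-24537854 / 99151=-247.48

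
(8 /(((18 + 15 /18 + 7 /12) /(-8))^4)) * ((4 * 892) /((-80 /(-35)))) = 1060663984128 /2947295521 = 359.88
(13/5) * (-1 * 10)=-26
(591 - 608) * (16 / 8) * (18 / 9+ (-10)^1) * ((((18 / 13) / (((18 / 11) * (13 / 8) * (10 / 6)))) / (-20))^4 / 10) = 2580564096 / 1593224064453125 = 0.00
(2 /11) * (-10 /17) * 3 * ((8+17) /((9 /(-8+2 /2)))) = 3500 /561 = 6.24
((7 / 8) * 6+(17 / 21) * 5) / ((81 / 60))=3905 / 567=6.89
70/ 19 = 3.68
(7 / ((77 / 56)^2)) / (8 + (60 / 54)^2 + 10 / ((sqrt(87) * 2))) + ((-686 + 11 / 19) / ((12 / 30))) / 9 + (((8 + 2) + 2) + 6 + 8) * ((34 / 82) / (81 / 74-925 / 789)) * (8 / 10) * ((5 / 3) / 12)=-40813278218961257 / 198707649777186-4898880 * sqrt(87) / 1956683861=-205.42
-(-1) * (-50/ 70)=-5/ 7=-0.71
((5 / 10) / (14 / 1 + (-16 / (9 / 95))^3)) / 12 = -243 / 28094382352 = -0.00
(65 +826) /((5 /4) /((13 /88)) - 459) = -11583 /5857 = -1.98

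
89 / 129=0.69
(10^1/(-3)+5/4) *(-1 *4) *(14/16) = 175/24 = 7.29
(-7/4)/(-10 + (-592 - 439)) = 7/4164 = 0.00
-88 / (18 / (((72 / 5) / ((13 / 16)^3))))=-1441792 / 10985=-131.25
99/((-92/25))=-2475/92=-26.90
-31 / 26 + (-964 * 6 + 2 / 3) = -451193 / 78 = -5784.53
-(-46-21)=67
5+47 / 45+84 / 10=130 / 9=14.44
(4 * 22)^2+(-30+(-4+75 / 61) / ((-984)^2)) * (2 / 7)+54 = 230035908977 / 29531808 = 7789.43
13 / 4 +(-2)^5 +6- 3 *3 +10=-87 / 4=-21.75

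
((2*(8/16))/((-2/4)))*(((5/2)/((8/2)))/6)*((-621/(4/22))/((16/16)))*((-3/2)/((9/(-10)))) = 18975/16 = 1185.94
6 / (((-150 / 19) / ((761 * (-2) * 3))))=86754 / 25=3470.16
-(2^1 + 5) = -7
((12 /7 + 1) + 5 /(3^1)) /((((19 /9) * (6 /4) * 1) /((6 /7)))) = 1104 /931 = 1.19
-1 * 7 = -7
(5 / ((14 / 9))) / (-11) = -45 / 154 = -0.29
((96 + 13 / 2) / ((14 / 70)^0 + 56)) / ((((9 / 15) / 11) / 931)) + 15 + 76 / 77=42562733 / 1386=30709.04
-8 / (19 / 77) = -616 / 19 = -32.42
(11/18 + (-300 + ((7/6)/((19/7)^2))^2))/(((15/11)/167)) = -2580033597493/70373340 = -36662.09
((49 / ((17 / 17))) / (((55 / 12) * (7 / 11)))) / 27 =28 / 45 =0.62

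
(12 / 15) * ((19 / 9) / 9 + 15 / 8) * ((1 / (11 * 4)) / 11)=1367 / 392040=0.00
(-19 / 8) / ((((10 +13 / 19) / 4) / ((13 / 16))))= -4693 / 6496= -0.72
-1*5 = -5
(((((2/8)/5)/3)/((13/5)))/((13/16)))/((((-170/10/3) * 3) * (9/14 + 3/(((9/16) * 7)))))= -56/169507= -0.00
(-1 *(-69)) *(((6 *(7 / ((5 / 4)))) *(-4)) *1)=-46368 / 5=-9273.60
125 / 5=25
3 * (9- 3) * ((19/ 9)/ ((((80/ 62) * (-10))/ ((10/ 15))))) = -589/ 300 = -1.96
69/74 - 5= -301/74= -4.07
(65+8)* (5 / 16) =365 / 16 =22.81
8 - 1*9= -1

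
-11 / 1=-11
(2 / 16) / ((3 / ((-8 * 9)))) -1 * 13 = -16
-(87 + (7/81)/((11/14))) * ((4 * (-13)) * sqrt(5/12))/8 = 1008995 * sqrt(15)/10692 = 365.49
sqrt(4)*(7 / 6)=7 / 3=2.33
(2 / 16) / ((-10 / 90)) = -9 / 8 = -1.12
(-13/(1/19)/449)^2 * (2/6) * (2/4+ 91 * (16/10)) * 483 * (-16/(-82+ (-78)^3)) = 57402391956/239216722585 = 0.24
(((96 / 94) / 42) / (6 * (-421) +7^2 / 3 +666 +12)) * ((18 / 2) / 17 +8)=-696 / 6146707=-0.00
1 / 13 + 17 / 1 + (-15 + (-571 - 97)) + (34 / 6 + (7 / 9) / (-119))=-1313263 / 1989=-660.26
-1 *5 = -5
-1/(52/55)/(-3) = 55/156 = 0.35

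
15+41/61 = 956/61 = 15.67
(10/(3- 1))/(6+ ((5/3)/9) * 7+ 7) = 135/386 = 0.35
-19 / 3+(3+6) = 8 / 3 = 2.67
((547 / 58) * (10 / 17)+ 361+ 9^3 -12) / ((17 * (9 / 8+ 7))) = 4273512 / 544765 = 7.84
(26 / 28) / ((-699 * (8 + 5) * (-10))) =1 / 97860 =0.00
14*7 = 98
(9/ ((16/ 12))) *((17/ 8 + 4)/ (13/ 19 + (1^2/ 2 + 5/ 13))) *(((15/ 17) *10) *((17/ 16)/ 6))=326781/ 7936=41.18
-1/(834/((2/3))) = -1/1251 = -0.00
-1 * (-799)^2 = -638401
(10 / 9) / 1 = 10 / 9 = 1.11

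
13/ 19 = 0.68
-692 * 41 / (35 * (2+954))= -7093 / 8365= -0.85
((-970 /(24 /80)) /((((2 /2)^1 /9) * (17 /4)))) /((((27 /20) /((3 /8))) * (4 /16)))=-388000 /51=-7607.84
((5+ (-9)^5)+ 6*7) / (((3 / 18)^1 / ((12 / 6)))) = -708024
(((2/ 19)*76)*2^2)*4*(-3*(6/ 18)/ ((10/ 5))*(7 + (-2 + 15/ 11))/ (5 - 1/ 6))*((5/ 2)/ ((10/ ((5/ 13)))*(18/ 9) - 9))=-67200/ 13717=-4.90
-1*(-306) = 306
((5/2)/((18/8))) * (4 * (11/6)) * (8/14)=4.66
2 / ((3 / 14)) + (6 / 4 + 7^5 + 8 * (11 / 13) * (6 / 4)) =16827.99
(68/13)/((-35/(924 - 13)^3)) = -51411946108/455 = -112993288.15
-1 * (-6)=6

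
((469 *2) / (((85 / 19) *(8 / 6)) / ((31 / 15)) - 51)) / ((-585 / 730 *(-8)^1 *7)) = -2880799 / 6631326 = -0.43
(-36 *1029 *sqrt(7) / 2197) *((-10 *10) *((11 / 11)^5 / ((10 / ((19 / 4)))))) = 1759590 *sqrt(7) / 2197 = 2119.00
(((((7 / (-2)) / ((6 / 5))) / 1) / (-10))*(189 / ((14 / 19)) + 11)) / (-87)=-3745 / 4176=-0.90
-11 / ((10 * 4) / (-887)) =9757 / 40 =243.92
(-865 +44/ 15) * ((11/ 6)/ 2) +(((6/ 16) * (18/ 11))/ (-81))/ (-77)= -790.23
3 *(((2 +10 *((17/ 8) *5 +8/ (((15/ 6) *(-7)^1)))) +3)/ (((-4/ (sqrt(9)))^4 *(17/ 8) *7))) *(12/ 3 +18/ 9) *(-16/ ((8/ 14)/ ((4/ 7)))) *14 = -2177523/ 238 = -9149.26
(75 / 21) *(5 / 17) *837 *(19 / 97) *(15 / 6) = 9939375 / 23086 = 430.54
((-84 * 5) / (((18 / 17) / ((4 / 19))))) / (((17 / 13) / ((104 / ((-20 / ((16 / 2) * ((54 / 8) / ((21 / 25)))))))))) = 405600 / 19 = 21347.37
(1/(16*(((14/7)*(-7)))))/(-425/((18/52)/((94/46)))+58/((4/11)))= 207/108938704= 0.00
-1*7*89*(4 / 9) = -2492 / 9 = -276.89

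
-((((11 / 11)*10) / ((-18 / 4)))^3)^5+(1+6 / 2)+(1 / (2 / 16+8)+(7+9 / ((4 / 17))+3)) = 8522483619545732835433 / 53531694344608740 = 159204.44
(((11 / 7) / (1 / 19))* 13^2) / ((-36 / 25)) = -3504.07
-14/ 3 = -4.67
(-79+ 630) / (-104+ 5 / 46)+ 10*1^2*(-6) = -312086 / 4779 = -65.30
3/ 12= 1/ 4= 0.25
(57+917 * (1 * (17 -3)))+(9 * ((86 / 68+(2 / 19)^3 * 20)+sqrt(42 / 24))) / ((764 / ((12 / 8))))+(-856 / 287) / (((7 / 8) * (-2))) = 12896.75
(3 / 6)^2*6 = 3 / 2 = 1.50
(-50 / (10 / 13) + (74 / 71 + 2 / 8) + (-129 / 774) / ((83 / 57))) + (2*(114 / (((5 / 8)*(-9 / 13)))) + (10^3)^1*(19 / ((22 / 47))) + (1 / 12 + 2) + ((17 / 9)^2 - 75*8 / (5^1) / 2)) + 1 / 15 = 39945.87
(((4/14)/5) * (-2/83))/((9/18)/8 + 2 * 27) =-64/2512825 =-0.00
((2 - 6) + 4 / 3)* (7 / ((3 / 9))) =-56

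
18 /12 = 3 /2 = 1.50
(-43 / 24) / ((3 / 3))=-43 / 24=-1.79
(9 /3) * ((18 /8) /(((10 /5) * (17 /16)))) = 54 /17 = 3.18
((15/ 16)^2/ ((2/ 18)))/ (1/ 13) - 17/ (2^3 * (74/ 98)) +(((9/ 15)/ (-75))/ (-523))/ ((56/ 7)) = 100.02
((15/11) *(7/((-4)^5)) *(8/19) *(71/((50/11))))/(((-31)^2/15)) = -4473/4674304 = -0.00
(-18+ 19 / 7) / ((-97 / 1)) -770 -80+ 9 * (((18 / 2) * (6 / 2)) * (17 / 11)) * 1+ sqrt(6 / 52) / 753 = -3542524 / 7469+ sqrt(78) / 19578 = -474.30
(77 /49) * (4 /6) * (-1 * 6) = -44 /7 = -6.29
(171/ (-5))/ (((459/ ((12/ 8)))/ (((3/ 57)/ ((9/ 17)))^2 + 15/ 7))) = -220319/ 915705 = -0.24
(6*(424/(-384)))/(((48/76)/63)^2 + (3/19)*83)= -8437653/16691096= -0.51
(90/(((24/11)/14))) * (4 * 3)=6930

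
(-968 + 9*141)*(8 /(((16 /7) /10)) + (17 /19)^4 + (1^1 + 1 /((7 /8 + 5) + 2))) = 12980514017 /1172889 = 11067.13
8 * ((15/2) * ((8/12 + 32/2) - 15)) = 100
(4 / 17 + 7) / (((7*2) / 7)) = 123 / 34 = 3.62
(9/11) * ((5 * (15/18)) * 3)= 10.23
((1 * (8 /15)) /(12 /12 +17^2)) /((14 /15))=2 /1015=0.00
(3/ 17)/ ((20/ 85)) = 3/ 4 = 0.75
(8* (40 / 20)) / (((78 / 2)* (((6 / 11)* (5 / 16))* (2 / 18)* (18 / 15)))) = 704 / 39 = 18.05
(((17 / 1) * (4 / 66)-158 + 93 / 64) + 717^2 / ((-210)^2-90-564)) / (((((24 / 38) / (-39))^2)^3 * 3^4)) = -38382960372452008852279 / 390295977984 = -98343212683.65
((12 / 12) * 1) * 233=233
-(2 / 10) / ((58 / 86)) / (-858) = 43 / 124410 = 0.00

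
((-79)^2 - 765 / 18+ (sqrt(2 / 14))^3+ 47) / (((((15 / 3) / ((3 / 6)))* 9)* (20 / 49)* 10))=17.00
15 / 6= 5 / 2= 2.50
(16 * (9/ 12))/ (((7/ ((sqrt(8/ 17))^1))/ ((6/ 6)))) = 24 * sqrt(34)/ 119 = 1.18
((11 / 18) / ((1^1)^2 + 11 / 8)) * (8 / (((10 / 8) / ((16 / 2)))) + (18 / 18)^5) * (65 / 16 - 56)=-265089 / 380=-697.60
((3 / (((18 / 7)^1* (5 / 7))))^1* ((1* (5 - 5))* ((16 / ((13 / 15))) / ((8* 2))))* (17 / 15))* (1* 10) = 0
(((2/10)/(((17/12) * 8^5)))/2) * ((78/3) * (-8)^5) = -156/85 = -1.84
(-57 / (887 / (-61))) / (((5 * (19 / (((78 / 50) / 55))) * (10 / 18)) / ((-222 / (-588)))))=2376621 / 2988081250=0.00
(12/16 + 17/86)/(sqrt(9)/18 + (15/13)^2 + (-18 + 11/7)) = -578487/9114022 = -0.06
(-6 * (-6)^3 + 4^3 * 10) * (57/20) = 27588/5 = 5517.60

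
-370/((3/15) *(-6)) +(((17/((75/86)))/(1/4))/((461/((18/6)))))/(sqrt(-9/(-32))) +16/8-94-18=23392 *sqrt(2)/34575 +595/3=199.29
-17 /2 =-8.50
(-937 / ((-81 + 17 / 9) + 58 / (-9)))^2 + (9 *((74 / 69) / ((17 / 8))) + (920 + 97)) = 264624052899 / 231823900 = 1141.49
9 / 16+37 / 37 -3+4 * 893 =57129 / 16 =3570.56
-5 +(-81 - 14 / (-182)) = -1117 / 13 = -85.92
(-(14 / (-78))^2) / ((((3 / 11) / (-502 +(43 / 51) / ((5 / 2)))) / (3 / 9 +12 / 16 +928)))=192183775091 / 3490695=55056.02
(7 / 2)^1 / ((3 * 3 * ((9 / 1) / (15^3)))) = 875 / 6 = 145.83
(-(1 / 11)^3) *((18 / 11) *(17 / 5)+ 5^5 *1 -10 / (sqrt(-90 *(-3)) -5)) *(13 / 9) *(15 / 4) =-109672147 / 8608908+ 65 *sqrt(30) / 130438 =-12.74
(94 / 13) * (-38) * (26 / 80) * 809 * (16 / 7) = -5779496 / 35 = -165128.46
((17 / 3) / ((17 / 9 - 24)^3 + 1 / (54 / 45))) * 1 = -8262 / 15759983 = -0.00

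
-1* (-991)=991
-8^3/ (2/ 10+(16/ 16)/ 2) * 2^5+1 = -163833/ 7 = -23404.71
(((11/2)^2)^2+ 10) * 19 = 281219/16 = 17576.19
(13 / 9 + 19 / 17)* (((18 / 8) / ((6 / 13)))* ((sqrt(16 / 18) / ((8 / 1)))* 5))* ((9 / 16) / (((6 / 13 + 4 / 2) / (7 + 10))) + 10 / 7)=8664565* sqrt(2) / 313344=39.11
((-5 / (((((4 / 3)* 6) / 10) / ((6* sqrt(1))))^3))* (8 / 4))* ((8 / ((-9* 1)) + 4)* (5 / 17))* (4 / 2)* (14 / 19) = -1837500 / 323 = -5688.85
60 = 60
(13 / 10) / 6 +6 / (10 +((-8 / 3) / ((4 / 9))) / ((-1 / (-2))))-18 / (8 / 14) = -2057 / 60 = -34.28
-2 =-2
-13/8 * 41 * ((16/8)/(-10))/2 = 533/80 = 6.66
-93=-93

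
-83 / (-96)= 83 / 96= 0.86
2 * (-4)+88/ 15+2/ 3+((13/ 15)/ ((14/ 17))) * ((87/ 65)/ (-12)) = -6653/ 4200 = -1.58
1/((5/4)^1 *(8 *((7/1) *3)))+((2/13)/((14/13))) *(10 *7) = 2101/210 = 10.00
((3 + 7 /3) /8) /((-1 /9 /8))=-48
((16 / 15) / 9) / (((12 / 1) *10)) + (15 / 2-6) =6079 / 4050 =1.50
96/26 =48/13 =3.69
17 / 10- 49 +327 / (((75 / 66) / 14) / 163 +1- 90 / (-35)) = 5289757 / 119550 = 44.25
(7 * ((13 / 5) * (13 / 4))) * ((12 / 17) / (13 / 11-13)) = -3003 / 850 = -3.53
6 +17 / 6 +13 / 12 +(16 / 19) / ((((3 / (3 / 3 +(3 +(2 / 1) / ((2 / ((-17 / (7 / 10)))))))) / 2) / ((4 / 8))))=6739 / 1596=4.22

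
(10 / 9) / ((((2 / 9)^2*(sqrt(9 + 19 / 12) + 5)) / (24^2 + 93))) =903150 / 173 - 30105*sqrt(381) / 173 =1823.84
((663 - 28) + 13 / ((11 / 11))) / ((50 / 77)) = 24948 / 25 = 997.92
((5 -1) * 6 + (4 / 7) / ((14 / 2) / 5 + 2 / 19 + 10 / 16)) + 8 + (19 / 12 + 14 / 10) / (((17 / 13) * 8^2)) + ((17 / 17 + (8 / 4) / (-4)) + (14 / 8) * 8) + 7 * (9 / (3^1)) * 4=96771103411 / 739818240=130.80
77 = 77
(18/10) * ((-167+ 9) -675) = -7497/5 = -1499.40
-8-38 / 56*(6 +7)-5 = -611 / 28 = -21.82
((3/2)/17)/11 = 3/374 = 0.01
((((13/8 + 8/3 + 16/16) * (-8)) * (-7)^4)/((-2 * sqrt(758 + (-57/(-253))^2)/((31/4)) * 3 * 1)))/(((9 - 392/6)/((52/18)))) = -2391542461 * sqrt(48522071)/68124987684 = -244.54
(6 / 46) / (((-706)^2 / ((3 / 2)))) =0.00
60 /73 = 0.82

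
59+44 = 103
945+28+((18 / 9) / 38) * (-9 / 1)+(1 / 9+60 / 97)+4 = 16209745 / 16587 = 977.26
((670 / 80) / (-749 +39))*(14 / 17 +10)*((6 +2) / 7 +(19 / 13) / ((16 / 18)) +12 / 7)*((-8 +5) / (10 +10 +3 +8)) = 15149571 / 272395760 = 0.06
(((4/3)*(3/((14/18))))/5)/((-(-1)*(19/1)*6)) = 6/665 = 0.01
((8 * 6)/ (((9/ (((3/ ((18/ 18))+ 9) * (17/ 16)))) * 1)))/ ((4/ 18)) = 306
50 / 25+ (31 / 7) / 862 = 12099 / 6034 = 2.01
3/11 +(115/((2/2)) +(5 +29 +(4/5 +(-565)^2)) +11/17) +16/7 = 2090329046/6545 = 319378.01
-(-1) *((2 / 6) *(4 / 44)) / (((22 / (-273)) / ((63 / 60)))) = -1911 / 4840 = -0.39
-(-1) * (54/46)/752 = 27/17296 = 0.00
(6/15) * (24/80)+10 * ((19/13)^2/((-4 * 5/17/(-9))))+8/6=4179317/25350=164.86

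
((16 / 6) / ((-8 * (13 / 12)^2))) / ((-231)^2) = -16 / 3006003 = -0.00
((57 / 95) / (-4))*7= -21 / 20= -1.05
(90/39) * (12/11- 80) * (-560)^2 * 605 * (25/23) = -37553337792.64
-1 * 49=-49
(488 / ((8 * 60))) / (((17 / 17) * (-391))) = -61 / 23460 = -0.00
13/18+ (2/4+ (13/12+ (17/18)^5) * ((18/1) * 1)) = 3595193/104976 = 34.25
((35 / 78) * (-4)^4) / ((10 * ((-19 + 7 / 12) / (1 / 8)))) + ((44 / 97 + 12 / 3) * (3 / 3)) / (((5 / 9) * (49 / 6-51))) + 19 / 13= 428442531 / 358105085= 1.20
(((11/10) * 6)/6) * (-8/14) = -22/35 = -0.63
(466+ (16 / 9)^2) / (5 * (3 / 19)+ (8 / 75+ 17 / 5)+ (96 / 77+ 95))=1389923150 / 297865863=4.67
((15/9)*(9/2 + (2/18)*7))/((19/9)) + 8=73/6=12.17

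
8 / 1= 8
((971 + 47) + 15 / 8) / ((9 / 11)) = 89749 / 72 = 1246.51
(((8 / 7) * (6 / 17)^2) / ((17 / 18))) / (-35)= -5184 / 1203685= -0.00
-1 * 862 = -862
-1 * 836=-836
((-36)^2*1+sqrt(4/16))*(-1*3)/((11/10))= -38895/11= -3535.91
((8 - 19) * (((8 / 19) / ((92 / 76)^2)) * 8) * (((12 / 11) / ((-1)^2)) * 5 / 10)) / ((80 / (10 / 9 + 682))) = -117.77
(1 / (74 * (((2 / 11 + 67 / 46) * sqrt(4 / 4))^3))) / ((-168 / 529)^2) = 4531822669957 / 148738667969808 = 0.03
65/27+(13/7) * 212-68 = 62015/189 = 328.12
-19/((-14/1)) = 19/14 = 1.36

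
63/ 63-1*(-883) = 884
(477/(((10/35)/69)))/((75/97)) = 7449309/50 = 148986.18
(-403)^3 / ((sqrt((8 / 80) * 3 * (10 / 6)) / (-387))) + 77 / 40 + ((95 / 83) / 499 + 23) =41296549 / 1656680 + 25329470049 * sqrt(2) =35821280095.95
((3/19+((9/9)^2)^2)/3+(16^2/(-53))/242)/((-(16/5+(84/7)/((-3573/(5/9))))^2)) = -64050268384125/1789891685337976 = -0.04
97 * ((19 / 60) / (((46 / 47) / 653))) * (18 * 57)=9672360723 / 460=21026871.14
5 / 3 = 1.67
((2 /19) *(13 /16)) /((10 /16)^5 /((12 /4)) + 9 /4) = 159744 /4261871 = 0.04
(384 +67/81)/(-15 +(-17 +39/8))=-35624/2511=-14.19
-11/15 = -0.73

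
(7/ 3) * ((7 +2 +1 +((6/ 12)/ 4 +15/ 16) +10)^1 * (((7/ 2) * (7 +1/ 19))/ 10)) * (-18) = -3319113/ 1520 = -2183.63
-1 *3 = -3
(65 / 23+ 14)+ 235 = 5792 / 23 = 251.83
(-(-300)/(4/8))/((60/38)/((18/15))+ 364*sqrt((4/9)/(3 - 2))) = 34200/13907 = 2.46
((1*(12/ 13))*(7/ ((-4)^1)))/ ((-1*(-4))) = -21/ 52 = -0.40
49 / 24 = 2.04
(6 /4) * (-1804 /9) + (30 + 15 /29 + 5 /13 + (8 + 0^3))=-296056 /1131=-261.76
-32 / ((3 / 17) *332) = -136 / 249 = -0.55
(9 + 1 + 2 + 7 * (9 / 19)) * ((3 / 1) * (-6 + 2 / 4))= -9603 / 38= -252.71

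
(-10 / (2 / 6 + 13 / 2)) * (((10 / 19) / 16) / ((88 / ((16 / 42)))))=-25 / 119966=-0.00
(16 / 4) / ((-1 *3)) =-4 / 3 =-1.33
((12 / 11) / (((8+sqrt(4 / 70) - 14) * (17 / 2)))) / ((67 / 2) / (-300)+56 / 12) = -504000 / 107154553 - 2400 * sqrt(70) / 107154553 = -0.00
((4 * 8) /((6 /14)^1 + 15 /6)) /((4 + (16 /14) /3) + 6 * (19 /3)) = 4704 /18245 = 0.26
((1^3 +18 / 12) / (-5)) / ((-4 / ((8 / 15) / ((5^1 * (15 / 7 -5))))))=-7 / 1500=-0.00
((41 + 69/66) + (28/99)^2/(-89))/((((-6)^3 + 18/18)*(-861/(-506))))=-1687050161/14679434385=-0.11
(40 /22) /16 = 5 /44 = 0.11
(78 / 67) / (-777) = -26 / 17353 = -0.00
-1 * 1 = -1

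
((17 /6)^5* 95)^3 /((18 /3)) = 2454169963788228315523375 /2821109907456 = 869930645843.33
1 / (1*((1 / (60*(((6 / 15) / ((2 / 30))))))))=360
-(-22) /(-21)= -1.05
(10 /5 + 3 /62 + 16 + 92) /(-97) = -6823 /6014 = -1.13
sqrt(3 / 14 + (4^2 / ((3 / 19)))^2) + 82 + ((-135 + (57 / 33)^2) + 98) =5806 / 121 + sqrt(18113914) / 42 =149.32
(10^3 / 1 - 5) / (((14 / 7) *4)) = 995 / 8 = 124.38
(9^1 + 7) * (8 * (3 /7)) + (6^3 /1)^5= 3291294892416 /7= 470184984630.86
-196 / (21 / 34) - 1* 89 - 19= -425.33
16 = 16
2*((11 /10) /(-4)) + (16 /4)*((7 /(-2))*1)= -291 /20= -14.55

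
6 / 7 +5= 41 / 7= 5.86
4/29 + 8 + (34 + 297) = 339.14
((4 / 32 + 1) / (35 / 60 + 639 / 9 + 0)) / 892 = 27 / 1532456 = 0.00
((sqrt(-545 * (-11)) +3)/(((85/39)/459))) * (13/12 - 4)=-2457 * sqrt(5995)/4 - 7371/4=-49402.52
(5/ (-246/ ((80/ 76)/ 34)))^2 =625/ 1578393441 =0.00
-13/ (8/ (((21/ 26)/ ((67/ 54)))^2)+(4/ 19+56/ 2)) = -79407783/ 287631536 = -0.28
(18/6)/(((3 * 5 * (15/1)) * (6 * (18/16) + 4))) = 0.00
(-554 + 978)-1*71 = 353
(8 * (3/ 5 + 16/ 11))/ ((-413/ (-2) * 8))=226/ 22715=0.01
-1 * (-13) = 13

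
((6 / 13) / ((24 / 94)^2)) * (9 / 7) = 6627 / 728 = 9.10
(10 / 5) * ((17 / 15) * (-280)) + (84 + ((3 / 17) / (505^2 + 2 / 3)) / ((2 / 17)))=-550.67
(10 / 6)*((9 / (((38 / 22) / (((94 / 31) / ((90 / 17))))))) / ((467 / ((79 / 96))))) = 694331 / 79218144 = 0.01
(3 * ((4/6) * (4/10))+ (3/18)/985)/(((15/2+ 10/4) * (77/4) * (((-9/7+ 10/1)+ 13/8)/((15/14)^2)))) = 0.00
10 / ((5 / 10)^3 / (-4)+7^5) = 320 / 537823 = 0.00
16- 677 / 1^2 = -661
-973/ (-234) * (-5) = -4865/ 234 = -20.79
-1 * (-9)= 9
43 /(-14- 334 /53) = -2279 /1076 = -2.12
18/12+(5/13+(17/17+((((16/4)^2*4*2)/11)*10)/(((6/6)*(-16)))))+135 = 37355/286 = 130.61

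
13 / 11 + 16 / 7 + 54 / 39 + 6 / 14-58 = -52772 / 1001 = -52.72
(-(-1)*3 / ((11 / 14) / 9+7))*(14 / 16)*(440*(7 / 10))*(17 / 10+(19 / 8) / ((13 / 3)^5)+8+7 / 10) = 15737131200483 / 13262585960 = 1186.58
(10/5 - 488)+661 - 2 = 173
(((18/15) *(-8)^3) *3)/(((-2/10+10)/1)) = -9216/49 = -188.08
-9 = -9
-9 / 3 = -3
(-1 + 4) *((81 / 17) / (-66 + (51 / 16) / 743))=-320976 / 1481941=-0.22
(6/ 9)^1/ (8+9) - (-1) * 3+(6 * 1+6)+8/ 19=14981/ 969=15.46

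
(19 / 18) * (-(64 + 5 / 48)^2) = -179890651 / 41472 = -4337.64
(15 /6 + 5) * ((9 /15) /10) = 9 /20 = 0.45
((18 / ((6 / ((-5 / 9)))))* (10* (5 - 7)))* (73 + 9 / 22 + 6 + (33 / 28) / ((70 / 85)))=8714575 / 3234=2694.67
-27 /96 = -9 /32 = -0.28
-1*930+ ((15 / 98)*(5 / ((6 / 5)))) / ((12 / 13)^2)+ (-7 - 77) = -28598011 / 28224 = -1013.25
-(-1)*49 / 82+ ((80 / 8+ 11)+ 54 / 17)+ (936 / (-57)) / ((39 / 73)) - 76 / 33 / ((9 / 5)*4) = -49421677 / 7866342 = -6.28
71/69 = 1.03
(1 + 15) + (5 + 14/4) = 49/2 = 24.50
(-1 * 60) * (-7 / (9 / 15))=700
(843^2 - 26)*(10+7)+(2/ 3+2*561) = 36245141/ 3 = 12081713.67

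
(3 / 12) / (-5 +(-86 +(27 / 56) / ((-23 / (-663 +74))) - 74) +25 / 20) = -322 / 195007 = -0.00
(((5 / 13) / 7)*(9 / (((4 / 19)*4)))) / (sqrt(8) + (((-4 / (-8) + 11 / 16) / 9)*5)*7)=731025 / 3592381-2216160*sqrt(2) / 25146667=0.08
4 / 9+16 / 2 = 76 / 9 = 8.44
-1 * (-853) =853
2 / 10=1 / 5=0.20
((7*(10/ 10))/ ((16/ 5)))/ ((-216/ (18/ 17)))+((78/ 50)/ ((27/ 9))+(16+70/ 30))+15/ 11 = 6045709/ 299200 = 20.21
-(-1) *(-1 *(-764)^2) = -583696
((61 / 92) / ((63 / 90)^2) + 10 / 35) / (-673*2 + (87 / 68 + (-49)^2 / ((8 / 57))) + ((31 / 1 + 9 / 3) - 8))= 251192 / 2419920321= 0.00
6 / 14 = 3 / 7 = 0.43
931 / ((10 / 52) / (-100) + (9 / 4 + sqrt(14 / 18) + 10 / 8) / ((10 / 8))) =6339551400 / 17841833-604181760*sqrt(7) / 17841833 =265.73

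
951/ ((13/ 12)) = 11412/ 13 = 877.85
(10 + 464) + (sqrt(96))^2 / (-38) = 8958 / 19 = 471.47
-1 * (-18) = 18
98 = 98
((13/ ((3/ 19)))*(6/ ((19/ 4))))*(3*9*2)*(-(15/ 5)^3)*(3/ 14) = -227448/ 7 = -32492.57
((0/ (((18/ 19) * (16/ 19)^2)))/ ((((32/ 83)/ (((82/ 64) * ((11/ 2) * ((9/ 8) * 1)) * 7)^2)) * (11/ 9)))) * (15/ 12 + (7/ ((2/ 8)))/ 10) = 0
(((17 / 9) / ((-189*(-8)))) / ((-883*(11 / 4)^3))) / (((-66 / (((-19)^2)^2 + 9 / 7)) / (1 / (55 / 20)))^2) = -452722789187584 / 12907805206001013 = -0.04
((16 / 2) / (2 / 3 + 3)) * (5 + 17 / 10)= 804 / 55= 14.62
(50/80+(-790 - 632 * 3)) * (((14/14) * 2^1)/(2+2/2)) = -7161/4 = -1790.25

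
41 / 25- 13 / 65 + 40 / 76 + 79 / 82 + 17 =776263 / 38950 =19.93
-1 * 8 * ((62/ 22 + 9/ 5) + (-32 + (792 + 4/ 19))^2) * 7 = -32363781.10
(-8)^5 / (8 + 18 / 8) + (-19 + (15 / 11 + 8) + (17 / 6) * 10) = -4300079 / 1353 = -3178.18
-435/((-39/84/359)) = 4372620/13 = 336355.38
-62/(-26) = 31/13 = 2.38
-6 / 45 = -2 / 15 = -0.13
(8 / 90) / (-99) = -4 / 4455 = -0.00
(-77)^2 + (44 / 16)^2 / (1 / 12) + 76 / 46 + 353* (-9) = 261685 / 92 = 2844.40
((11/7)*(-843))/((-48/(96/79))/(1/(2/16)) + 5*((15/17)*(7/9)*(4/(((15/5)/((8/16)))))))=22700304/45409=499.91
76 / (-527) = -76 / 527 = -0.14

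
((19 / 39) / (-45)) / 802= -19 / 1407510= -0.00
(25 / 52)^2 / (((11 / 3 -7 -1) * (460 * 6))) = -125 / 6467968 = -0.00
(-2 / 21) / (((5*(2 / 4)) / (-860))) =688 / 21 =32.76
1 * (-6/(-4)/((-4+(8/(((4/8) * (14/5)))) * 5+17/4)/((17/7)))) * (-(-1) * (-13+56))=1462/269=5.43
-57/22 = -2.59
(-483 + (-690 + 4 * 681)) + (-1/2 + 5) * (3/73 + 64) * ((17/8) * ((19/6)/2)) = 11776347/4672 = 2520.62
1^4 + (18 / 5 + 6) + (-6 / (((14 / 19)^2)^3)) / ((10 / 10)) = -26.89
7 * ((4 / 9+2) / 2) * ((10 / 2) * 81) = 3465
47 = 47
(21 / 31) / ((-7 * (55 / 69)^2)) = -14283 / 93775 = -0.15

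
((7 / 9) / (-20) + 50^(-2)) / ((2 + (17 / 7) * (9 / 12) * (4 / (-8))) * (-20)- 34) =3031 / 4393125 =0.00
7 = 7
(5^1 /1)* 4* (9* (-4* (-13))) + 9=9369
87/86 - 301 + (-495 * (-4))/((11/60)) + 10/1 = 903861/86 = 10510.01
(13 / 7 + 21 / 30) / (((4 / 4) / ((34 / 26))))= 3043 / 910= 3.34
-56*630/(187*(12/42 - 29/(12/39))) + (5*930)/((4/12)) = 2288115330/163999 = 13952.01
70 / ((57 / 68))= 4760 / 57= 83.51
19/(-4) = -19/4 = -4.75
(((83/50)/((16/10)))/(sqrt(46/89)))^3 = 50889043 * sqrt(4094)/1083392000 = 3.01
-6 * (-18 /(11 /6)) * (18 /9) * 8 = 10368 /11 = 942.55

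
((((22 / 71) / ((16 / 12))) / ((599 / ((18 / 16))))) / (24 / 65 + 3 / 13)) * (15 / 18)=825 / 1360928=0.00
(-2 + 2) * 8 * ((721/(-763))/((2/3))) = 0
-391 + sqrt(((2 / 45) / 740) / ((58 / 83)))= -391 + sqrt(89059) / 32190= -390.99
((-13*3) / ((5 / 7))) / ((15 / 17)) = -1547 / 25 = -61.88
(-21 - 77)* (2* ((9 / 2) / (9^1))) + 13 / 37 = -3613 / 37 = -97.65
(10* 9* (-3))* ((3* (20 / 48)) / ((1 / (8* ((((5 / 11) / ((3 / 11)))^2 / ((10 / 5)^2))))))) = -1875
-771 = -771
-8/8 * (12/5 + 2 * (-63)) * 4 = 2472/5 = 494.40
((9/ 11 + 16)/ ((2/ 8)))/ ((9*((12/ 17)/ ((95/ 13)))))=298775/ 3861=77.38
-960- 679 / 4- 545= -6699 / 4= -1674.75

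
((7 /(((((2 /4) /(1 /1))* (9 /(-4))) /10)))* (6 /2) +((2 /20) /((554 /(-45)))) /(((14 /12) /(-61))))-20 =-2399419 /11634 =-206.24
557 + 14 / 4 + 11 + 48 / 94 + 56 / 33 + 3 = 1788947 / 3102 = 576.71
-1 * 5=-5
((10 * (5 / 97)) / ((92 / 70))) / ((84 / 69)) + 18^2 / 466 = 91981 / 90404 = 1.02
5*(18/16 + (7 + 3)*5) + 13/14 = 14367/56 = 256.55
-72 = -72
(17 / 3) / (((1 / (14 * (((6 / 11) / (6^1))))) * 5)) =238 / 165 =1.44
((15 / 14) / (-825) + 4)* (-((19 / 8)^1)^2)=-1111519 / 49280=-22.56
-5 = -5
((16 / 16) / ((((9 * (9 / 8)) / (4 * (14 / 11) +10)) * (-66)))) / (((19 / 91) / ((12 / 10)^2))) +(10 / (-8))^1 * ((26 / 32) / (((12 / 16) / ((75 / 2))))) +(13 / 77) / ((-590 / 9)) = -1044715625941 / 20508919200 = -50.94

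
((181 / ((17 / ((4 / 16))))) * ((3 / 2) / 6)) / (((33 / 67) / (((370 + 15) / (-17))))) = -424445 / 13872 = -30.60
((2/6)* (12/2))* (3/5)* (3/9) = 2/5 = 0.40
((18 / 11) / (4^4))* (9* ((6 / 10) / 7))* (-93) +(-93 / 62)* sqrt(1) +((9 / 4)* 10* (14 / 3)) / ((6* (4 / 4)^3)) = 765881 / 49280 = 15.54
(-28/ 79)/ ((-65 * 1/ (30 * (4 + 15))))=3192/ 1027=3.11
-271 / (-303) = 0.89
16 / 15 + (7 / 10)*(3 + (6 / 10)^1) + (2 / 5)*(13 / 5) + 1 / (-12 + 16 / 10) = 17669 / 3900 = 4.53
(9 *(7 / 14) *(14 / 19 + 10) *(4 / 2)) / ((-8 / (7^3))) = -157437 / 38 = -4143.08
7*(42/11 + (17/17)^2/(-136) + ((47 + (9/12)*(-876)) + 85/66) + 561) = -1379203/4488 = -307.31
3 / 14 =0.21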